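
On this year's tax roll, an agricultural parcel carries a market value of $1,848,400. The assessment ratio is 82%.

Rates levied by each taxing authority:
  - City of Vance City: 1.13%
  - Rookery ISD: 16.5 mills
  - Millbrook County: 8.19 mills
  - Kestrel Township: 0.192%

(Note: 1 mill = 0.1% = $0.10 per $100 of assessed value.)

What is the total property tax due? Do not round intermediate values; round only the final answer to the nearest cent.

$57,459.73

Assessed value = $1,848,400 × 0.82 = $1,515,688
City of Vance City: $1,515,688 × 0.0113 = $17,127.2744
Rookery ISD: $1,515,688 × 0.0165 = $25,008.852
Millbrook County: $1,515,688 × 0.00819 = $12,413.48472
Kestrel Township: $1,515,688 × 0.00192 = $2,910.12096
Total = $57,459.73208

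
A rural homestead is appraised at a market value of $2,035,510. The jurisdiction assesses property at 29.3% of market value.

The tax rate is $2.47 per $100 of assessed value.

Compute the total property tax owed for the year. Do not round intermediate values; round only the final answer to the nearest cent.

$14,731.19

Assessed value = $2,035,510 × 0.293 = $596,404.43
Tax = $596,404.43 × 0.0247 = $14,731.189421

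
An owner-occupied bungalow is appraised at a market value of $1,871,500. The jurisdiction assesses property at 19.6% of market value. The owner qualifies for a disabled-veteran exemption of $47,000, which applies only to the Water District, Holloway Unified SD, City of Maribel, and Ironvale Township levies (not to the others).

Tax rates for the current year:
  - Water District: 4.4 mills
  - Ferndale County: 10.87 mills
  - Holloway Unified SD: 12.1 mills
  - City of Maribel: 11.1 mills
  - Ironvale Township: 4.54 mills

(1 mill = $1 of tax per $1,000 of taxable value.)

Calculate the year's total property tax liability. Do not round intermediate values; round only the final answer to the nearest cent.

Assessed value = $1,871,500 × 0.196 = $366,814
Water District: ($366,814 − $47,000) × 0.0044 = $319,814 × 0.0044 = $1,407.1816
Ferndale County: $366,814 × 0.01087 = $3,987.26818
Holloway Unified SD: ($366,814 − $47,000) × 0.0121 = $319,814 × 0.0121 = $3,869.7494
City of Maribel: ($366,814 − $47,000) × 0.0111 = $319,814 × 0.0111 = $3,549.9354
Ironvale Township: ($366,814 − $47,000) × 0.00454 = $319,814 × 0.00454 = $1,451.95556
Total = $14,266.09014

$14,266.09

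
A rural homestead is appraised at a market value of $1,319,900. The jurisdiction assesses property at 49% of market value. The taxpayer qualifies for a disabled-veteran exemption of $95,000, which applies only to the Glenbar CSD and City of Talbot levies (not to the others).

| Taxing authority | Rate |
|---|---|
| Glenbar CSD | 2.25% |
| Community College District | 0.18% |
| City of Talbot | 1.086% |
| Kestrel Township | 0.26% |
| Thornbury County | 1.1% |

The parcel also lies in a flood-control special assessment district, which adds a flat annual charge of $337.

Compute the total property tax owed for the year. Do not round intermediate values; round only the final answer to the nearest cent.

Assessed value = $1,319,900 × 0.49 = $646,751
Glenbar CSD: ($646,751 − $95,000) × 0.0225 = $551,751 × 0.0225 = $12,414.3975
Community College District: $646,751 × 0.0018 = $1,164.1518
City of Talbot: ($646,751 − $95,000) × 0.01086 = $551,751 × 0.01086 = $5,992.01586
Kestrel Township: $646,751 × 0.0026 = $1,681.5526
Thornbury County: $646,751 × 0.011 = $7,114.261
Levies subtotal = $28,366.37876
Total = $28,366.37876 + $337 = $28,703.37876

$28,703.38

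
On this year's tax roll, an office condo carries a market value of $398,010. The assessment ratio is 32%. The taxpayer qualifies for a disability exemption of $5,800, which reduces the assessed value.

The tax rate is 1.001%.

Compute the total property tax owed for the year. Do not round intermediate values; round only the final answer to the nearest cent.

$1,216.85

Assessed value = $398,010 × 0.32 = $127,363.2
Taxable value = $127,363.2 − $5,800 = $121,563.2
Tax = $121,563.2 × 0.01001 = $1,216.847632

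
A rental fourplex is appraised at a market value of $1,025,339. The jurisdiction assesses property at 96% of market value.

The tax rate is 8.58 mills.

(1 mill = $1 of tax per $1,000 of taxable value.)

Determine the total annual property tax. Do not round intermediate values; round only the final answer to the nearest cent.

$8,445.51

Assessed value = $1,025,339 × 0.96 = $984,325.44
Tax = $984,325.44 × 0.00858 = $8,445.5122752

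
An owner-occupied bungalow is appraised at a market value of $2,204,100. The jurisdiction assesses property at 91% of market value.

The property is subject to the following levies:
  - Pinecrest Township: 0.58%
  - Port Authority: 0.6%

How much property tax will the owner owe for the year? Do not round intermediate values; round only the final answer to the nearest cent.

$23,667.63

Assessed value = $2,204,100 × 0.91 = $2,005,731
Pinecrest Township: $2,005,731 × 0.0058 = $11,633.2398
Port Authority: $2,005,731 × 0.006 = $12,034.386
Total = $11,633.2398 + $12,034.386 = $23,667.6258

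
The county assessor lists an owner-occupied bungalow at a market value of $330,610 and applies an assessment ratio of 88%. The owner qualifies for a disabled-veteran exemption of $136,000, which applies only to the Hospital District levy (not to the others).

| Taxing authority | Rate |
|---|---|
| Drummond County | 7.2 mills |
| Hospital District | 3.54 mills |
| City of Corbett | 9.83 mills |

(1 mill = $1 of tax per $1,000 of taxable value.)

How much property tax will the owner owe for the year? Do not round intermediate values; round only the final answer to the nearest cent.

$5,503.13

Assessed value = $330,610 × 0.88 = $290,936.8
Drummond County: $290,936.8 × 0.0072 = $2,094.74496
Hospital District: ($290,936.8 − $136,000) × 0.00354 = $154,936.8 × 0.00354 = $548.476272
City of Corbett: $290,936.8 × 0.00983 = $2,859.908744
Total = $5,503.129976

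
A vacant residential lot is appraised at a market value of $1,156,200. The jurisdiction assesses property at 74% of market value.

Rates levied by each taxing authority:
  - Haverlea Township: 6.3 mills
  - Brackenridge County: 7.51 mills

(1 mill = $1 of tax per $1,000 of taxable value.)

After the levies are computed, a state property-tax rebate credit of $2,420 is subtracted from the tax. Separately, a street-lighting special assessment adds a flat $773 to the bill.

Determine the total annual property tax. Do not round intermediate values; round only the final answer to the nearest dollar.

Assessed value = $1,156,200 × 0.74 = $855,588
Haverlea Township: $855,588 × 0.0063 = $5,390.2044
Brackenridge County: $855,588 × 0.00751 = $6,425.46588
Levies subtotal = $11,815.67028
After credit = $11,815.67028 − $2,420 = $9,395.67028
Total = $9,395.67028 + $773 = $10,168.67028

$10,169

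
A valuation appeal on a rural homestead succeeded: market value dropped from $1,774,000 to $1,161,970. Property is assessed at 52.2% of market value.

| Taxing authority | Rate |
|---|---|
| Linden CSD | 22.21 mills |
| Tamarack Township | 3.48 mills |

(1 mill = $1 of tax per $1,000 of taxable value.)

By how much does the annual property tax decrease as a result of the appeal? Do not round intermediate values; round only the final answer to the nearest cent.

Old assessed value = $1,774,000 × 0.522 = $926,028
New assessed value = $1,161,970 × 0.522 = $606,548.34
Combined rate = 0.02221 + 0.00348 = 0.02569
Old tax = $926,028 × 0.02569 = $23,789.65932
New tax = $606,548.34 × 0.02569 = $15,582.2268546
Reduction = $23,789.65932 − $15,582.2268546 = $8,207.4324654

$8,207.43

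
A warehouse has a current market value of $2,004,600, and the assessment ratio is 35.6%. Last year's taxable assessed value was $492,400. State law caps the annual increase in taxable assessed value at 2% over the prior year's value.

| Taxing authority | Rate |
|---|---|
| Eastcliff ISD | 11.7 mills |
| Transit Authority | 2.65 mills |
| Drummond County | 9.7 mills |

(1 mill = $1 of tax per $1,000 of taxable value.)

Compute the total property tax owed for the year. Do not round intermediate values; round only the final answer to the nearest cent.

$12,079.06

Uncapped assessed value = $2,004,600 × 0.356 = $713,637.6
Cap limit = $492,400 × 1.02 = $502,248
Taxable assessed value = min($713,637.6, $502,248) = $502,248 (cap binds)
Eastcliff ISD: $502,248 × 0.0117 = $5,876.3016
Transit Authority: $502,248 × 0.00265 = $1,330.9572
Drummond County: $502,248 × 0.0097 = $4,871.8056
Total = $12,079.0644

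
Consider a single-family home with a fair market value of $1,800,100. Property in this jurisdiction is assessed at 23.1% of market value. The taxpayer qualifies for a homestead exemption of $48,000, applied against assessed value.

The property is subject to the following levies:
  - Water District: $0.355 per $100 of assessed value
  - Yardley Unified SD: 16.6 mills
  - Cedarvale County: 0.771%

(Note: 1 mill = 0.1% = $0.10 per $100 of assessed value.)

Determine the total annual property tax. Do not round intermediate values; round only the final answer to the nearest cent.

$10,247.55

Assessed value = $1,800,100 × 0.231 = $415,823.1
Taxable value = $415,823.1 − $48,000 = $367,823.1
Water District: $367,823.1 × 0.00355 = $1,305.772005
Yardley Unified SD: $367,823.1 × 0.0166 = $6,105.86346
Cedarvale County: $367,823.1 × 0.00771 = $2,835.916101
Total = $10,247.551566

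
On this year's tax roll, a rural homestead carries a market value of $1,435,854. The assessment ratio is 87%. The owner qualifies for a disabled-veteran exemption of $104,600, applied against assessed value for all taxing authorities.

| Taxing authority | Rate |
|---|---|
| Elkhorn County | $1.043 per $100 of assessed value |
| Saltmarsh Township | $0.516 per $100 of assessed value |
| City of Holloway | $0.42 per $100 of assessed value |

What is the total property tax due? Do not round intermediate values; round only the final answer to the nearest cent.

Assessed value = $1,435,854 × 0.87 = $1,249,192.98
Taxable value = $1,249,192.98 − $104,600 = $1,144,592.98
Elkhorn County: $1,144,592.98 × 0.01043 = $11,938.1047814
Saltmarsh Township: $1,144,592.98 × 0.00516 = $5,906.0997768
City of Holloway: $1,144,592.98 × 0.0042 = $4,807.290516
Total = $11,938.1047814 + $5,906.0997768 + $4,807.290516 = $22,651.4950742

$22,651.50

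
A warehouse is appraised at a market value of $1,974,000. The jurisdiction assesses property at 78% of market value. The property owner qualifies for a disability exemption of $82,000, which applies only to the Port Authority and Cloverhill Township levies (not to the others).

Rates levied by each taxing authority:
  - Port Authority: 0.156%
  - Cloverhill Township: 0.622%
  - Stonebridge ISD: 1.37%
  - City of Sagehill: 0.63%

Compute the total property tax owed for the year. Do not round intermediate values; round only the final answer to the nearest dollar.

$42,135

Assessed value = $1,974,000 × 0.78 = $1,539,720
Port Authority: ($1,539,720 − $82,000) × 0.00156 = $1,457,720 × 0.00156 = $2,274.0432
Cloverhill Township: ($1,539,720 − $82,000) × 0.00622 = $1,457,720 × 0.00622 = $9,067.0184
Stonebridge ISD: $1,539,720 × 0.0137 = $21,094.164
City of Sagehill: $1,539,720 × 0.0063 = $9,700.236
Total = $42,135.4616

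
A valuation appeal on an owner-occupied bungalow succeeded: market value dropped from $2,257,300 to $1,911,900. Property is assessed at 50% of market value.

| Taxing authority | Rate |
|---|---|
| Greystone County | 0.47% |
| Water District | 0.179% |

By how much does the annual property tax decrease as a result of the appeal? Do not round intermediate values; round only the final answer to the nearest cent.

$1,120.82

Old assessed value = $2,257,300 × 0.5 = $1,128,650
New assessed value = $1,911,900 × 0.5 = $955,950
Combined rate = 0.0047 + 0.00179 = 0.00649
Old tax = $1,128,650 × 0.00649 = $7,324.9385
New tax = $955,950 × 0.00649 = $6,204.1155
Reduction = $7,324.9385 − $6,204.1155 = $1,120.823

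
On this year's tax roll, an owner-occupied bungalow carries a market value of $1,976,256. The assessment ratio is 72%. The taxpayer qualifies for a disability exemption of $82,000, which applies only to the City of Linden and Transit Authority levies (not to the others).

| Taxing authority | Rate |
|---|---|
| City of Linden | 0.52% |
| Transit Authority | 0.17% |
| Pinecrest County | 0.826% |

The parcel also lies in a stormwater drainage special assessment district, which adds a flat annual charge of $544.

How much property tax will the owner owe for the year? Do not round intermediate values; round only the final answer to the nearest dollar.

Assessed value = $1,976,256 × 0.72 = $1,422,904.32
City of Linden: ($1,422,904.32 − $82,000) × 0.0052 = $1,340,904.32 × 0.0052 = $6,972.702464
Transit Authority: ($1,422,904.32 − $82,000) × 0.0017 = $1,340,904.32 × 0.0017 = $2,279.537344
Pinecrest County: $1,422,904.32 × 0.00826 = $11,753.1896832
Levies subtotal = $21,005.4294912
Total = $21,005.4294912 + $544 = $21,549.4294912

$21,549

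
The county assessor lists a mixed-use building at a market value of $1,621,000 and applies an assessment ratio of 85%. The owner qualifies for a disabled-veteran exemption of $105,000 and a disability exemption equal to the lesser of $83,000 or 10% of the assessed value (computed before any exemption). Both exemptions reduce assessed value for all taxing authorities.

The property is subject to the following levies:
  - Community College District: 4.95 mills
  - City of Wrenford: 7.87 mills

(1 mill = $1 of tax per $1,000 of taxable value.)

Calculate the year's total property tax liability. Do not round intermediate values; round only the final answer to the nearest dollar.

$15,254

Assessed value = $1,621,000 × 0.85 = $1,377,850
Disability exemption = min($83,000, 10% × $1,377,850) = min($83,000, $137,785) = $83,000 (dollar cap binds)
Taxable value = $1,377,850 − $105,000 − $83,000 = $1,189,850
Community College District: $1,189,850 × 0.00495 = $5,889.7575
City of Wrenford: $1,189,850 × 0.00787 = $9,364.1195
Total = $15,253.877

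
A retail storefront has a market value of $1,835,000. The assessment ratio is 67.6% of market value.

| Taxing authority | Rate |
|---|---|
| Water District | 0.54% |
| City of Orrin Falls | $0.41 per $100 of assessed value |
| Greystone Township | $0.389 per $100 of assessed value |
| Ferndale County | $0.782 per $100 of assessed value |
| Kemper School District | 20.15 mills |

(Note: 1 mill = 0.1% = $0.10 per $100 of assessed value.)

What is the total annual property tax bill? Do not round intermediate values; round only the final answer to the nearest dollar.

$51,305

Assessed value = $1,835,000 × 0.676 = $1,240,460
Water District: $1,240,460 × 0.0054 = $6,698.484
City of Orrin Falls: $1,240,460 × 0.0041 = $5,085.886
Greystone Township: $1,240,460 × 0.00389 = $4,825.3894
Ferndale County: $1,240,460 × 0.00782 = $9,700.3972
Kemper School District: $1,240,460 × 0.02015 = $24,995.269
Total = $51,305.4256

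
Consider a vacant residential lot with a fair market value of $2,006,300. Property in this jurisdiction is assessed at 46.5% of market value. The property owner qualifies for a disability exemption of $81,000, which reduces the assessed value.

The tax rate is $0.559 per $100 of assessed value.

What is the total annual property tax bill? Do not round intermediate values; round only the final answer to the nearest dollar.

Assessed value = $2,006,300 × 0.465 = $932,929.5
Taxable value = $932,929.5 − $81,000 = $851,929.5
Tax = $851,929.5 × 0.00559 = $4,762.285905

$4,762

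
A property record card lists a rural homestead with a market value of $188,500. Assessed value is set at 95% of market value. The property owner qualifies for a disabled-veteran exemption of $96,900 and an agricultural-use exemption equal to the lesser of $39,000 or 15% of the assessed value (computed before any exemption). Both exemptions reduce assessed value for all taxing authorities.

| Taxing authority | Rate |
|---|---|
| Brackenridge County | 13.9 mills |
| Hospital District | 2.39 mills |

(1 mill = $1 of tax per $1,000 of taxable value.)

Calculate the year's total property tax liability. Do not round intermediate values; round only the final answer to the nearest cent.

Assessed value = $188,500 × 0.95 = $179,075
Agricultural-use exemption = min($39,000, 15% × $179,075) = min($39,000, $26,861.25) = $26,861.25 (percentage binds)
Taxable value = $179,075 − $96,900 − $26,861.25 = $55,313.75
Brackenridge County: $55,313.75 × 0.0139 = $768.861125
Hospital District: $55,313.75 × 0.00239 = $132.1998625
Total = $901.0609875

$901.06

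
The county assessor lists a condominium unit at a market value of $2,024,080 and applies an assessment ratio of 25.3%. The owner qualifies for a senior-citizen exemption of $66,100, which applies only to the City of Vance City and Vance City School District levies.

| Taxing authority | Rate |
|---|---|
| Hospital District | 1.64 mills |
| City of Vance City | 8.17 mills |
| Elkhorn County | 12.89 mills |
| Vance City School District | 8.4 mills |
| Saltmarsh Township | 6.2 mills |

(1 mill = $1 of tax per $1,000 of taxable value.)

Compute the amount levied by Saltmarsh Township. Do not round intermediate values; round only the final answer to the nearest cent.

Assessed value = $2,024,080 × 0.253 = $512,092.24
Saltmarsh Township taxable value = $512,092.24 (exemption does not apply)
Saltmarsh Township levy = $512,092.24 × 0.0062 = $3,174.971888

$3,174.97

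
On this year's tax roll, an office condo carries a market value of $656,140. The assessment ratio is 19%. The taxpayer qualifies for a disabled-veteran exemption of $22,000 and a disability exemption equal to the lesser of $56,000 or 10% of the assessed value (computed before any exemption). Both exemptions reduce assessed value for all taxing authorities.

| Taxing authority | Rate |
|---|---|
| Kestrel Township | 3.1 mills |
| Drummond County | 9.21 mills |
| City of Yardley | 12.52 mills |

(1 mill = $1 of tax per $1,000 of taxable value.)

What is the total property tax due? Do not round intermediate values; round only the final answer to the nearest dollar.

Assessed value = $656,140 × 0.19 = $124,666.6
Disability exemption = min($56,000, 10% × $124,666.6) = min($56,000, $12,466.66) = $12,466.66 (percentage binds)
Taxable value = $124,666.6 − $22,000 − $12,466.66 = $90,199.94
Kestrel Township: $90,199.94 × 0.0031 = $279.619814
Drummond County: $90,199.94 × 0.00921 = $830.7414474
City of Yardley: $90,199.94 × 0.01252 = $1,129.3032488
Total = $2,239.6645102

$2,240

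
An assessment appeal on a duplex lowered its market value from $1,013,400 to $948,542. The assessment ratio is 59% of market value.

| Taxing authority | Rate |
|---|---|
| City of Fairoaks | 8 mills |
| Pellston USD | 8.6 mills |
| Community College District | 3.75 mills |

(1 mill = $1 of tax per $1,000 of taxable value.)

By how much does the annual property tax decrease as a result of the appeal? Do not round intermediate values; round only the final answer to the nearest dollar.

$779

Old assessed value = $1,013,400 × 0.59 = $597,906
New assessed value = $948,542 × 0.59 = $559,639.78
Combined rate = 0.008 + 0.0086 + 0.00375 = 0.02035
Old tax = $597,906 × 0.02035 = $12,167.3871
New tax = $559,639.78 × 0.02035 = $11,388.669523
Reduction = $12,167.3871 − $11,388.669523 = $778.717577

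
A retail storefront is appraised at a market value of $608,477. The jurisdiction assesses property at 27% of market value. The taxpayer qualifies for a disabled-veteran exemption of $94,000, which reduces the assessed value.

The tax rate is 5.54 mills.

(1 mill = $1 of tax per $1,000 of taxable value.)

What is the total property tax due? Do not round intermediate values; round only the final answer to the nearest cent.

$389.40

Assessed value = $608,477 × 0.27 = $164,288.79
Taxable value = $164,288.79 − $94,000 = $70,288.79
Tax = $70,288.79 × 0.00554 = $389.3998966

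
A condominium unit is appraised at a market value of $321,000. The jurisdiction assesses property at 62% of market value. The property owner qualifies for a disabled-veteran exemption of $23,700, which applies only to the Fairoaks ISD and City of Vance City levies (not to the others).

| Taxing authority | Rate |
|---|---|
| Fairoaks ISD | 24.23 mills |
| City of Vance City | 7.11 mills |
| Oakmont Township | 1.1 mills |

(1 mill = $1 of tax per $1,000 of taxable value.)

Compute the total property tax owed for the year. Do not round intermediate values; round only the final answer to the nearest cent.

Assessed value = $321,000 × 0.62 = $199,020
Fairoaks ISD: ($199,020 − $23,700) × 0.02423 = $175,320 × 0.02423 = $4,248.0036
City of Vance City: ($199,020 − $23,700) × 0.00711 = $175,320 × 0.00711 = $1,246.5252
Oakmont Township: $199,020 × 0.0011 = $218.922
Total = $5,713.4508

$5,713.45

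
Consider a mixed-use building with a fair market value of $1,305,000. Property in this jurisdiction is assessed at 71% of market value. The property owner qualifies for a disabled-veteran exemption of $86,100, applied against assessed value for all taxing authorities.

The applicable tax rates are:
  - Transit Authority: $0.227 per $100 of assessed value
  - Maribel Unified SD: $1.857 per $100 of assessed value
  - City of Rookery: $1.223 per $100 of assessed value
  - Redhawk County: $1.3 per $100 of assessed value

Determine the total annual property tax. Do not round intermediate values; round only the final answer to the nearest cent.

$38,719.53

Assessed value = $1,305,000 × 0.71 = $926,550
Taxable value = $926,550 − $86,100 = $840,450
Transit Authority: $840,450 × 0.00227 = $1,907.8215
Maribel Unified SD: $840,450 × 0.01857 = $15,607.1565
City of Rookery: $840,450 × 0.01223 = $10,278.7035
Redhawk County: $840,450 × 0.013 = $10,925.85
Total = $1,907.8215 + $15,607.1565 + $10,278.7035 + $10,925.85 = $38,719.5315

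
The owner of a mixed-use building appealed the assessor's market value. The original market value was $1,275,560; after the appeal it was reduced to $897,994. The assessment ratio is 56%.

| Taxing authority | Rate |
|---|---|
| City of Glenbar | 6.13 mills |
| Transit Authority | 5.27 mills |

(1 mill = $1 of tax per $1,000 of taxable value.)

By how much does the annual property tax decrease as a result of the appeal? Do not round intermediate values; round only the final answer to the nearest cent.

Old assessed value = $1,275,560 × 0.56 = $714,313.6
New assessed value = $897,994 × 0.56 = $502,876.64
Combined rate = 0.00613 + 0.00527 = 0.0114
Old tax = $714,313.6 × 0.0114 = $8,143.17504
New tax = $502,876.64 × 0.0114 = $5,732.793696
Reduction = $8,143.17504 − $5,732.793696 = $2,410.381344

$2,410.38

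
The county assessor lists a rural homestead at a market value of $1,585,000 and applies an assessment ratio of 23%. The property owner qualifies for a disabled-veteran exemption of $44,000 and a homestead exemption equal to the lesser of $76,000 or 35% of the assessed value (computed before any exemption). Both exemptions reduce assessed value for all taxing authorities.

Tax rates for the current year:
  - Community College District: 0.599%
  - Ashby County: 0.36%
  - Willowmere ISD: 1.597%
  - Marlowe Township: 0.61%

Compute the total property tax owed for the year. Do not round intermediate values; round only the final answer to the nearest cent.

$7,742.45

Assessed value = $1,585,000 × 0.23 = $364,550
Homestead exemption = min($76,000, 35% × $364,550) = min($76,000, $127,592.5) = $76,000 (dollar cap binds)
Taxable value = $364,550 − $44,000 − $76,000 = $244,550
Community College District: $244,550 × 0.00599 = $1,464.8545
Ashby County: $244,550 × 0.0036 = $880.38
Willowmere ISD: $244,550 × 0.01597 = $3,905.4635
Marlowe Township: $244,550 × 0.0061 = $1,491.755
Total = $7,742.453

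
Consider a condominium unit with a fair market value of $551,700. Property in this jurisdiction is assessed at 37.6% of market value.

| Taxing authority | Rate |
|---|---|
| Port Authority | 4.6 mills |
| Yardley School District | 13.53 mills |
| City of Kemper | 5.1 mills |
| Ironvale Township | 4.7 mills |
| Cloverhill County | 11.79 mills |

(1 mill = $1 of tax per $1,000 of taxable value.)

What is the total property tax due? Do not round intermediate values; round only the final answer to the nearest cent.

Assessed value = $551,700 × 0.376 = $207,439.2
Port Authority: $207,439.2 × 0.0046 = $954.22032
Yardley School District: $207,439.2 × 0.01353 = $2,806.652376
City of Kemper: $207,439.2 × 0.0051 = $1,057.93992
Ironvale Township: $207,439.2 × 0.0047 = $974.96424
Cloverhill County: $207,439.2 × 0.01179 = $2,445.708168
Total = $954.22032 + $2,806.652376 + $1,057.93992 + $974.96424 + $2,445.708168 = $8,239.485024

$8,239.49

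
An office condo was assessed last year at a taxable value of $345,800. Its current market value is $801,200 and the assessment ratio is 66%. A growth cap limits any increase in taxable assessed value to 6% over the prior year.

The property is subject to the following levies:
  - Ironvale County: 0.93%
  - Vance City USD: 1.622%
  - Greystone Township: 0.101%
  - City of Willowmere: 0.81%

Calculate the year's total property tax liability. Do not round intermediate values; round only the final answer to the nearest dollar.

$12,694

Uncapped assessed value = $801,200 × 0.66 = $528,792
Cap limit = $345,800 × 1.06 = $366,548
Taxable assessed value = min($528,792, $366,548) = $366,548 (cap binds)
Ironvale County: $366,548 × 0.0093 = $3,408.8964
Vance City USD: $366,548 × 0.01622 = $5,945.40856
Greystone Township: $366,548 × 0.00101 = $370.21348
City of Willowmere: $366,548 × 0.0081 = $2,969.0388
Total = $12,693.55724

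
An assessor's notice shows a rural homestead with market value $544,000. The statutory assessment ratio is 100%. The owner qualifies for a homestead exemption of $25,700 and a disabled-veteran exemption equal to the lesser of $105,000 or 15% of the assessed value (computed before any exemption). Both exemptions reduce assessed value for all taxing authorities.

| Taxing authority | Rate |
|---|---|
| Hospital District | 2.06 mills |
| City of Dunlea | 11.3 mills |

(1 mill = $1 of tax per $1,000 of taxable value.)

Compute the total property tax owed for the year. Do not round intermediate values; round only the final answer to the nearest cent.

Assessed value = $544,000 × 1 = $544,000
Disabled-veteran exemption = min($105,000, 15% × $544,000) = min($105,000, $81,600) = $81,600 (percentage binds)
Taxable value = $544,000 − $25,700 − $81,600 = $436,700
Hospital District: $436,700 × 0.00206 = $899.602
City of Dunlea: $436,700 × 0.0113 = $4,934.71
Total = $5,834.312

$5,834.31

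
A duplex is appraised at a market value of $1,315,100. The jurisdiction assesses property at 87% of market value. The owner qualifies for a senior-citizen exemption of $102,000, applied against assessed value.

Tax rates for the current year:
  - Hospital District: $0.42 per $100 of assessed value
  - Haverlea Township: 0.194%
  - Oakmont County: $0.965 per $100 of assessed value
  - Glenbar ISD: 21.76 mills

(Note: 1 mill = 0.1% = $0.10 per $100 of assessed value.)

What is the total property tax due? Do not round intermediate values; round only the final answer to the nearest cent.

$39,132.24

Assessed value = $1,315,100 × 0.87 = $1,144,137
Taxable value = $1,144,137 − $102,000 = $1,042,137
Hospital District: $1,042,137 × 0.0042 = $4,376.9754
Haverlea Township: $1,042,137 × 0.00194 = $2,021.74578
Oakmont County: $1,042,137 × 0.00965 = $10,056.62205
Glenbar ISD: $1,042,137 × 0.02176 = $22,676.90112
Total = $39,132.24435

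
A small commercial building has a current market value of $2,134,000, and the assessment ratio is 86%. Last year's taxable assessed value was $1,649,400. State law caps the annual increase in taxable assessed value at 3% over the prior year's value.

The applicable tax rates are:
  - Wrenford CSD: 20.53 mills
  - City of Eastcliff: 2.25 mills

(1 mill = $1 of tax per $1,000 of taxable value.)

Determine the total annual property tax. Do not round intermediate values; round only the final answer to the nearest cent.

Uncapped assessed value = $2,134,000 × 0.86 = $1,835,240
Cap limit = $1,649,400 × 1.03 = $1,698,882
Taxable assessed value = min($1,835,240, $1,698,882) = $1,698,882 (cap binds)
Wrenford CSD: $1,698,882 × 0.02053 = $34,878.04746
City of Eastcliff: $1,698,882 × 0.00225 = $3,822.4845
Total = $38,700.53196

$38,700.53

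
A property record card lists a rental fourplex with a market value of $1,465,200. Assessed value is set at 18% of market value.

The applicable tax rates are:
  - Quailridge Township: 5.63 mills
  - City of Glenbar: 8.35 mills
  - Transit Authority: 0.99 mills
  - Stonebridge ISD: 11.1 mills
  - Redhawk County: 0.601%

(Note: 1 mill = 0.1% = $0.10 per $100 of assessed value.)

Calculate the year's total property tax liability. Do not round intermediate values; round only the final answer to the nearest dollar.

Assessed value = $1,465,200 × 0.18 = $263,736
Quailridge Township: $263,736 × 0.00563 = $1,484.83368
City of Glenbar: $263,736 × 0.00835 = $2,202.1956
Transit Authority: $263,736 × 0.00099 = $261.09864
Stonebridge ISD: $263,736 × 0.0111 = $2,927.4696
Redhawk County: $263,736 × 0.00601 = $1,585.05336
Total = $8,460.65088

$8,461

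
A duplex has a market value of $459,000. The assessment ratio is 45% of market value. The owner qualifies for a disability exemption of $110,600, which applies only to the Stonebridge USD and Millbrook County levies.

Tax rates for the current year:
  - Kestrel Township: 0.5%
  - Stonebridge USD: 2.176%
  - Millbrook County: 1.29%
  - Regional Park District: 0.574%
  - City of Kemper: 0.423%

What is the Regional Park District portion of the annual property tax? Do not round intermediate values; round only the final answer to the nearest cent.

$1,185.60

Assessed value = $459,000 × 0.45 = $206,550
Regional Park District taxable value = $206,550 (exemption does not apply)
Regional Park District levy = $206,550 × 0.00574 = $1,185.597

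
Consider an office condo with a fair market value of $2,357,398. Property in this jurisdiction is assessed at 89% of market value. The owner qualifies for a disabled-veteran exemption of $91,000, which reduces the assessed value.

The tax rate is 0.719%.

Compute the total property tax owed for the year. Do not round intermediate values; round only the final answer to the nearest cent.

Assessed value = $2,357,398 × 0.89 = $2,098,084.22
Taxable value = $2,098,084.22 − $91,000 = $2,007,084.22
Tax = $2,007,084.22 × 0.00719 = $14,430.9355418

$14,430.94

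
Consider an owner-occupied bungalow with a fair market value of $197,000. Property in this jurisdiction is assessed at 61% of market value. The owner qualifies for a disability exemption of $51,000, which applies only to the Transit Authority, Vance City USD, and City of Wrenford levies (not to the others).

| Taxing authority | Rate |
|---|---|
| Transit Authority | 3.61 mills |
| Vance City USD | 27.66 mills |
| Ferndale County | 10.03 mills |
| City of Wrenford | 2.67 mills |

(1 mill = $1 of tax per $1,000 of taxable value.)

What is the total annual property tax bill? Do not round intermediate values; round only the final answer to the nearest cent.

$3,552.93

Assessed value = $197,000 × 0.61 = $120,170
Transit Authority: ($120,170 − $51,000) × 0.00361 = $69,170 × 0.00361 = $249.7037
Vance City USD: ($120,170 − $51,000) × 0.02766 = $69,170 × 0.02766 = $1,913.2422
Ferndale County: $120,170 × 0.01003 = $1,205.3051
City of Wrenford: ($120,170 − $51,000) × 0.00267 = $69,170 × 0.00267 = $184.6839
Total = $3,552.9349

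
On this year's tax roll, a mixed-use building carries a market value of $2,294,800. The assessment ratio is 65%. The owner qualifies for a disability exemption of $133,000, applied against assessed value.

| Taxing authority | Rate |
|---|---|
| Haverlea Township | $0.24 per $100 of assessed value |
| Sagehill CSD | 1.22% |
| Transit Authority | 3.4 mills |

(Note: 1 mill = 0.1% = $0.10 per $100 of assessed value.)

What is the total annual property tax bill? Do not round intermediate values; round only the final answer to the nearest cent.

Assessed value = $2,294,800 × 0.65 = $1,491,620
Taxable value = $1,491,620 − $133,000 = $1,358,620
Haverlea Township: $1,358,620 × 0.0024 = $3,260.688
Sagehill CSD: $1,358,620 × 0.0122 = $16,575.164
Transit Authority: $1,358,620 × 0.0034 = $4,619.308
Total = $24,455.16

$24,455.16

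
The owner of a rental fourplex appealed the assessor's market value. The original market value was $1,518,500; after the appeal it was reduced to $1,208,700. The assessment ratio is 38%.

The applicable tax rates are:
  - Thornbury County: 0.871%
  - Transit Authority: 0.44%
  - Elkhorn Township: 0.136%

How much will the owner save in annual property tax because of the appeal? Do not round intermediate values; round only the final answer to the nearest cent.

$1,703.47

Old assessed value = $1,518,500 × 0.38 = $577,030
New assessed value = $1,208,700 × 0.38 = $459,306
Combined rate = 0.00871 + 0.0044 + 0.00136 = 0.01447
Old tax = $577,030 × 0.01447 = $8,349.6241
New tax = $459,306 × 0.01447 = $6,646.15782
Reduction = $8,349.6241 − $6,646.15782 = $1,703.46628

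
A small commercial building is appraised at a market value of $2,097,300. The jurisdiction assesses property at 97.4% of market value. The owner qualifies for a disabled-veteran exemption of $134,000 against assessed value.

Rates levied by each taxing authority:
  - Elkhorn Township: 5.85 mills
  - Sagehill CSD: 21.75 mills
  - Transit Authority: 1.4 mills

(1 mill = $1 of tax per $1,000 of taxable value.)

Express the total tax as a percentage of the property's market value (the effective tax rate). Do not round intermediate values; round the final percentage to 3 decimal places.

2.639%

Assessed value = $2,097,300 × 0.974 = $2,042,770.2
Taxable value = $2,042,770.2 − $134,000 = $1,908,770.2
Elkhorn Township: $1,908,770.2 × 0.00585 = $11,166.30567
Sagehill CSD: $1,908,770.2 × 0.02175 = $41,515.75185
Transit Authority: $1,908,770.2 × 0.0014 = $2,672.27828
Total tax = $55,354.3358
Effective rate = $55,354.3358 ÷ $2,097,300 = 2.639% of market value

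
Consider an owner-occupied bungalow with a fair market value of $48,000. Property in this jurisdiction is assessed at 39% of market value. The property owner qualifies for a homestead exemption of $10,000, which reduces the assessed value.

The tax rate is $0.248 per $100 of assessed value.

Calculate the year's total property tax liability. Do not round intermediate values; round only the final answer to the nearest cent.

$21.63

Assessed value = $48,000 × 0.39 = $18,720
Taxable value = $18,720 − $10,000 = $8,720
Tax = $8,720 × 0.00248 = $21.6256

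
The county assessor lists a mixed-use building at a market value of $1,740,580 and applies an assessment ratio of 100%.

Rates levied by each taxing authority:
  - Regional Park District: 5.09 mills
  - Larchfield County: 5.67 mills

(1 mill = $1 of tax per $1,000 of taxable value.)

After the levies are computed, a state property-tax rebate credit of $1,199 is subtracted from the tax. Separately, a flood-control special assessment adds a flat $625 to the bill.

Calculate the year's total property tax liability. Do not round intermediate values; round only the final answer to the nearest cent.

$18,154.64

Assessed value = $1,740,580 × 1 = $1,740,580
Regional Park District: $1,740,580 × 0.00509 = $8,859.5522
Larchfield County: $1,740,580 × 0.00567 = $9,869.0886
Levies subtotal = $18,728.6408
After credit = $18,728.6408 − $1,199 = $17,529.6408
Total = $17,529.6408 + $625 = $18,154.6408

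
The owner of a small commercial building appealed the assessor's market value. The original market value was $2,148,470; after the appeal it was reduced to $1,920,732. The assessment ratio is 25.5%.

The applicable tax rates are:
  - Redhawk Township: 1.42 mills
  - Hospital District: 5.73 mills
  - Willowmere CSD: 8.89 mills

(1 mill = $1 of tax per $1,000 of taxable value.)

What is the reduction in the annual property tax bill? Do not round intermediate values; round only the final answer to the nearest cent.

$931.49

Old assessed value = $2,148,470 × 0.255 = $547,859.85
New assessed value = $1,920,732 × 0.255 = $489,786.66
Combined rate = 0.00142 + 0.00573 + 0.00889 = 0.01604
Old tax = $547,859.85 × 0.01604 = $8,787.671994
New tax = $489,786.66 × 0.01604 = $7,856.1780264
Reduction = $8,787.671994 − $7,856.1780264 = $931.4939676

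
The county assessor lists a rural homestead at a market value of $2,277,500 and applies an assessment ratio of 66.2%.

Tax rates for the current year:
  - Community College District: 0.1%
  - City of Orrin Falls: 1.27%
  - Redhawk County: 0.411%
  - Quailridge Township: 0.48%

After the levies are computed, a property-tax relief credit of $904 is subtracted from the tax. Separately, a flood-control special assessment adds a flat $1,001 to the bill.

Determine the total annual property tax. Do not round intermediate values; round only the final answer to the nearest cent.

Assessed value = $2,277,500 × 0.662 = $1,507,705
Community College District: $1,507,705 × 0.001 = $1,507.705
City of Orrin Falls: $1,507,705 × 0.0127 = $19,147.8535
Redhawk County: $1,507,705 × 0.00411 = $6,196.66755
Quailridge Township: $1,507,705 × 0.0048 = $7,236.984
Levies subtotal = $34,089.21005
After credit = $34,089.21005 − $904 = $33,185.21005
Total = $33,185.21005 + $1,001 = $34,186.21005

$34,186.21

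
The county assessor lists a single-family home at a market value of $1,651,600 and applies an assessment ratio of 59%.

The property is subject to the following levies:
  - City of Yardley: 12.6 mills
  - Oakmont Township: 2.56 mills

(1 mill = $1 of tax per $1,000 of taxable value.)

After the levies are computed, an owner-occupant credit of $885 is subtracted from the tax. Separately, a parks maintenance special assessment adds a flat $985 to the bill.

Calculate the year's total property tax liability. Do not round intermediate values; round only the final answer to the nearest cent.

$14,872.57

Assessed value = $1,651,600 × 0.59 = $974,444
City of Yardley: $974,444 × 0.0126 = $12,277.9944
Oakmont Township: $974,444 × 0.00256 = $2,494.57664
Levies subtotal = $14,772.57104
After credit = $14,772.57104 − $885 = $13,887.57104
Total = $13,887.57104 + $985 = $14,872.57104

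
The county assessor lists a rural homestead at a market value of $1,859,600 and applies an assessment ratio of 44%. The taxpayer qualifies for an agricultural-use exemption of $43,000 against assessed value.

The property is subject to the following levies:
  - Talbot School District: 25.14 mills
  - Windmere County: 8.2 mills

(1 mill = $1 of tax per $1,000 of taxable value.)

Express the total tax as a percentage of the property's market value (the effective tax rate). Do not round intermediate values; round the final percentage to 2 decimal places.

1.39%

Assessed value = $1,859,600 × 0.44 = $818,224
Taxable value = $818,224 − $43,000 = $775,224
Talbot School District: $775,224 × 0.02514 = $19,489.13136
Windmere County: $775,224 × 0.0082 = $6,356.8368
Total tax = $25,845.96816
Effective rate = $25,845.96816 ÷ $1,859,600 = 1.39% of market value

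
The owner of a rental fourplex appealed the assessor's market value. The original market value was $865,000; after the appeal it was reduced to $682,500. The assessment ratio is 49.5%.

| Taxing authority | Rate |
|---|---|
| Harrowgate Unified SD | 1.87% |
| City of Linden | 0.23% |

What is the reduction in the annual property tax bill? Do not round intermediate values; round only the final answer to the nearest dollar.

$1,897

Old assessed value = $865,000 × 0.495 = $428,175
New assessed value = $682,500 × 0.495 = $337,837.5
Combined rate = 0.0187 + 0.0023 = 0.021
Old tax = $428,175 × 0.021 = $8,991.675
New tax = $337,837.5 × 0.021 = $7,094.5875
Reduction = $8,991.675 − $7,094.5875 = $1,897.0875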